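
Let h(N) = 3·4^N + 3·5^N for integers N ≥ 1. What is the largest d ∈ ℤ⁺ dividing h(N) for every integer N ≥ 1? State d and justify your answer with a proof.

Computing the first values: h(1) = 27 and h(2) = 123; gcd(27, 123) = 3, so d ≤ 3.
We prove 3 | 3·4^N + 3·5^N for all N ≥ 1 by induction on N.
When N = 1: h(1) = 27 = 3·(9), so 3 | h(1).
Inductive step: assume the claim holds for N = k, i.e. 3 | h(k). Then
h(k+1) − 5·h(k) = (3·4^(k+1) + 3·5^(k+1)) − 5·(3·4^k + 3·5^k) = (3)·4^k·(4 − 5) = (-3)·4^k. Since 3 | h(k) by the inductive hypothesis, 3 | 5·h(k); and 3 | -3 since -3 = 3·-1. Therefore 3 | h(k+1).
Hence, by induction on N, the claim holds for every N ≥ 1.
Therefore the largest such d is 3.

d = 3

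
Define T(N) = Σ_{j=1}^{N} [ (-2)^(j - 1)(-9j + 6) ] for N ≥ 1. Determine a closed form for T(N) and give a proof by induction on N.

T(N) = (-2)^N(3N - 1) + 1

We claim T(N) = (-2)^N(3N - 1) + 1 for all N ≥ 1.
For the base case N = 1: T(1) = -3, and the closed form gives -3. They agree.
Suppose the result is true for N = j, so T(j) = (-2)^j(3j - 1) + 1.
Then T(j+1) = T(j) + ((-2)^j(-9j - 3)) = ((-2)^j(3j - 1) + 1) + ((-2)^j(-9j - 3)).
Simplifying, T(j+1) = -6(-2)^j·j - 4(-2)^j + 1 = (-2)^(j+1)(3(j+1) - 1) + 1,
which is the closed form with N = j+1.
Hence, by induction on N, the claim holds for every N ≥ 1.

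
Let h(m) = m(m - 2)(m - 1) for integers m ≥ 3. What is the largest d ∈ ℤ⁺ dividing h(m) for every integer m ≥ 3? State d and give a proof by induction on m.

Computing the first values: h(3) = 6 and h(4) = 24; gcd(6, 24) = 6, so d ≤ 6.
We prove 6 | m(m - 2)(m - 1) for all m ≥ 3 by induction on m.
For the base case m = 3: h(3) = 6 = 6·(1), so 6 | h(3).
Inductive step: suppose the statement holds for some j ≥ 3, i.e. 6 | h(j). Then
h(j+1) − h(j) = (j-1)·j·(j+1) − (j-2)·(j-1)·j = (j-1)·j·[(j+1) − (j-2)] = 3·(j-1)·j. The product of 2 consecutive integers is divisible by (2)! = 2, so h(j+1) − h(j) is divisible by 3·2 = 6. By the inductive hypothesis 6 | h(j), hence 6 | h(j+1).
This completes the induction.
Therefore the largest such d is 6.

d = 6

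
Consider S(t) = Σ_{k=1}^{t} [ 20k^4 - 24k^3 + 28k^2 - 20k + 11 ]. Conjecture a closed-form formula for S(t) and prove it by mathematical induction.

S(t) = t(4t^4 + 4t^3 + 4t^2 - 2t + 5)

We claim S(t) = t(4t^4 + 4t^3 + 4t^2 - 2t + 5) for all t ≥ 1.
For the base case t = 1: S(1) = 15, and the closed form gives 15. They agree.
For the inductive step, assume it holds for an arbitrary k ≥ 1, so S(k) = k(4k^4 + 4k^3 + 4k^2 - 2k + 5).
Then S(k+1) = S(k) + (20k^4 + 56k^3 + 76k^2 + 44k + 15) = (k(4k^4 + 4k^3 + 4k^2 - 2k + 5)) + (20k^4 + 56k^3 + 76k^2 + 44k + 15).
Simplifying, S(k+1) = (k + 1)(4k^4 + 20k^3 + 40k^2 + 34k + 15) = (k+1)(4(k+1)^4 + 4(k+1)^3 + 4(k+1)^2 - 2(k+1) + 5),
which is the closed form with t = k+1.
By the principle of mathematical induction, the result holds for all t ≥ 1.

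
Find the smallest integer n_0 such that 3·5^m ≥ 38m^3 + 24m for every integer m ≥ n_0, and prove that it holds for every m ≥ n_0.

n_0 = 5

At m = 4: 1875 < 2528, so the inequality fails and n_0 ≥ 5. We prove 3·5^m ≥ 38m^3 + 24m for all m ≥ 5.
When m = 5: 3·5^m = 9375 and 38m^3 + 24m = 4870, so 9375 ≥ 4870.
Inductive step: assume the claim holds for m = r, so 3·5^r ≥ 38r^3 + 24r.
Then 3·5^(r + 1) = 5·(3·5^r) ≥ 5·(38r^3 + 24r).
Also, for r ≥ 5 we have 5·(38r^3 + 24r) ≥ 38(r+1)^3 + 24(r+1), since 5·(38r^3 + 24r) − (38(r+1)^3 + 24(r+1)) = 152r^3 - 114r^2 - 18r - 62, which is nonnegative for all r ≥ 5.
Combining, 3·5^(r + 1) ≥ 38(r+1)^3 + 24(r+1).
Hence, by induction on m, the claim holds for every m ≥ 5.
Hence the smallest such n_0 is 5.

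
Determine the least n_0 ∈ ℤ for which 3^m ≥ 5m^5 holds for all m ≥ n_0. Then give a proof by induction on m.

n_0 = 14

At m = 13: 1594323 < 1856465, so the inequality fails and n_0 ≥ 14. We prove 3^m ≥ 5m^5 for all m ≥ 14.
When m = 14: 3^m = 4782969 and 5m^5 = 2689120, so 4782969 ≥ 2689120.
Inductive step: assume the claim holds for m = r, so 3^r ≥ 5r^5.
Then 3^(r + 1) = 3·(3^r) ≥ 3·(5r^5).
Also, for r ≥ 14 we have 3·(5r^5) ≥ 5(r+1)^5, since 3 ≥ (1 + 1/r)^5 for all r ≥ 14.
Combining, 3^(r + 1) ≥ 5(r+1)^5.
By the principle of mathematical induction, the result holds for all m ≥ 14.
Hence the smallest such n_0 is 14.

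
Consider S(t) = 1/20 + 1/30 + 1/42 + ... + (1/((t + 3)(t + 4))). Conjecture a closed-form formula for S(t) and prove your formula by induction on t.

S(t) = t/(4(t + 4))

We claim S(t) = t/(4(t + 4)) for all t ≥ 1.
Base step (t = 1): S(1) = 1/20, and the closed form gives 1/20. They agree.
Inductive step: suppose the statement holds for some m ≥ 1, so S(m) = m/(4(m + 4)).
Then S(m+1) = S(m) + (1/((m + 4)(m + 5))) = (m/(4(m + 4))) + (1/((m + 4)(m + 5))).
Simplifying, S(m+1) = (m + 1)/(4(m + 5)) = (m+1)/(4((m+1) + 4)),
which is the closed form with t = m+1.
Hence, by induction on t, the claim holds for every t ≥ 1.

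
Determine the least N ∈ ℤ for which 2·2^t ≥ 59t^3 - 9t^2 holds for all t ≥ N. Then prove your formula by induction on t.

At t = 17: 262144 < 287266, so the inequality fails and N ≥ 18. We prove 2·2^t ≥ 59t^3 - 9t^2 for all t ≥ 18.
When t = 18: 2·2^t = 524288 and 59t^3 - 9t^2 = 341172, so 524288 ≥ 341172.
For the inductive step, assume it holds for an arbitrary k ≥ 18, so 2·2^k ≥ 59k^3 - 9k^2.
Then 2·2^(k + 1) = 2·(2·2^k) ≥ 2·(59k^3 - 9k^2).
Also, for k ≥ 18 we have 2·(59k^3 - 9k^2) ≥ 59(k+1)^3 - 9(k+1)^2, since 2·(59k^3 - 9k^2) − (59(k+1)^3 - 9(k+1)^2) = 59k^3 - 186k^2 - 159k - 50, which is nonnegative for all k ≥ 18.
Combining, 2·2^(k + 1) ≥ 59(k+1)^3 - 9(k+1)^2.
By induction, the statement is established for all t ≥ 18.
Hence the smallest such N is 18.

N = 18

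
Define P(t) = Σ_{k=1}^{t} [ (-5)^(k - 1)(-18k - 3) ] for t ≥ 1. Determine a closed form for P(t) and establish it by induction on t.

We claim P(t) = (-5)^t(3t + 1) - 1 for all t ≥ 1.
When t = 1: P(1) = -21, and the closed form gives -21. They agree.
For the inductive step, assume it holds for an arbitrary k ≥ 1, so P(k) = (-5)^k(3k + 1) - 1.
Then P(k+1) = P(k) + ((-5)^k(-18k - 21)) = ((-5)^k(3k + 1) - 1) + ((-5)^k(-18k - 21)).
Simplifying, P(k+1) = -15(-5)^k·k - 20(-5)^k - 1 = (-5)^(k+1)(3(k+1) + 1) - 1,
which is the closed form with t = k+1.
This completes the induction.

P(t) = (-5)^t(3t + 1) - 1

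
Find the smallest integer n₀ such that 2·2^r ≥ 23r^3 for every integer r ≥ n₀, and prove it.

At r = 15: 65536 < 77625, so the inequality fails and n₀ ≥ 16. We prove 2·2^r ≥ 23r^3 for all r ≥ 16.
For the base case r = 16: 2·2^r = 131072 and 23r^3 = 94208, so 131072 ≥ 94208.
Inductive step: suppose the statement holds for some m ≥ 16, so 2·2^m ≥ 23m^3.
Then 2·2^(m + 1) = 2·(2·2^m) ≥ 2·(23m^3).
Also, for m ≥ 16 we have 2·(23m^3) ≥ 23(m+1)^3, since 2 ≥ (1 + 1/m)^3 for all m ≥ 16.
Combining, 2·2^(m + 1) ≥ 23(m+1)^3.
By the principle of mathematical induction, the result holds for all r ≥ 16.
Hence the smallest such n₀ is 16.

n₀ = 16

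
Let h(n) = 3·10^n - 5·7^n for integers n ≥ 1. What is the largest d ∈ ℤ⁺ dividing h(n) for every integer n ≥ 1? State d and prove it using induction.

Computing the first values: h(1) = -5 and h(2) = 55; gcd(-5, 55) = 5, so d ≤ 5.
We prove 5 | 3·10^n - 5·7^n for all n ≥ 1 by induction on n.
Base step (n = 1): h(1) = -5 = 5·(-1), so 5 | h(1).
Inductive step: assume the claim holds for n = i, i.e. 5 | h(i). Then
h(i+1) − 10·h(i) = (3·10^(i+1) - 5·7^(i+1)) − 10·(3·10^i - 5·7^i) = (-5)·7^i·(7 − 10) = (15)·7^i. Since 5 | h(i) by the inductive hypothesis, 5 | 10·h(i); and 5 | 15 since 15 = 5·3. Therefore 5 | h(i+1).
By the principle of mathematical induction, the result holds for all n ≥ 1.
Therefore the largest such d is 5.

d = 5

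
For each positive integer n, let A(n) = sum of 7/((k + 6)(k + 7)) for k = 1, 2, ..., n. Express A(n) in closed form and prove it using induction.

A(n) = n/(n + 7)

We claim A(n) = n/(n + 7) for all n ≥ 1.
Base step (n = 1): A(1) = 1/8, and the closed form gives 1/8. They agree.
For the inductive step, assume it holds for an arbitrary k ≥ 1, so A(k) = k/(k + 7).
Then A(k+1) = A(k) + (7/((k + 7)(k + 8))) = (k/(k + 7)) + (7/((k + 7)(k + 8))).
Simplifying, A(k+1) = (k + 1)/(k + 8) = (k+1)/((k+1) + 7),
which is the closed form with n = k+1.
By the principle of mathematical induction, the result holds for all n ≥ 1.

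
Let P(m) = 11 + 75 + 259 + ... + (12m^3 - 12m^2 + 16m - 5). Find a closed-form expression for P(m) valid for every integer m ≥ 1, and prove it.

We claim P(m) = m(3m^3 + 2m^2 + 5m + 1) for all m ≥ 1.
Base case (m = 1): P(1) = 11, and the closed form gives 11. They agree.
Inductive step: assume the claim holds for m = j, so P(j) = j(3j^3 + 2j^2 + 5j + 1).
Then P(j+1) = P(j) + (12j^3 + 24j^2 + 28j + 11) = (j(3j^3 + 2j^2 + 5j + 1)) + (12j^3 + 24j^2 + 28j + 11).
Simplifying, P(j+1) = (j + 1)(3j^3 + 11j^2 + 18j + 11) = (j+1)(3(j+1)^3 + 2(j+1)^2 + 5(j+1) + 1),
which is the closed form with m = j+1.
Hence, by induction on m, the claim holds for every m ≥ 1.

P(m) = m(3m^3 + 2m^2 + 5m + 1)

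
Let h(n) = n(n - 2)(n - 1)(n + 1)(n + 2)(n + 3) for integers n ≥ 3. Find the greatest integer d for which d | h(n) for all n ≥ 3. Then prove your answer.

d = 720

Computing the first values: h(3) = 720 and h(4) = 5040; gcd(720, 5040) = 720, so d ≤ 720.
We prove 720 | n(n - 2)(n - 1)(n + 1)(n + 2)(n + 3) for all n ≥ 3 by induction on n.
Base case (n = 3): h(3) = 720 = 720·(1), so 720 | h(3).
Inductive step: assume the claim holds for n = i, i.e. 720 | h(i). Then
h(i+1) − h(i) = (i-1)·i·(i+1)·(i+2)·(i+3)·(i+4) − (i-2)·(i-1)·i·(i+1)·(i+2)·(i+3) = (i-1)·i·(i+1)·(i+2)·(i+3)·[(i+4) − (i-2)] = 6·(i-1)·i·(i+1)·(i+2)·(i+3). The product of 5 consecutive integers is divisible by (5)! = 120, so h(i+1) − h(i) is divisible by 6·120 = 720. By the inductive hypothesis 720 | h(i), hence 720 | h(i+1).
Hence, by induction on n, the claim holds for every n ≥ 3.
Therefore the largest such d is 720.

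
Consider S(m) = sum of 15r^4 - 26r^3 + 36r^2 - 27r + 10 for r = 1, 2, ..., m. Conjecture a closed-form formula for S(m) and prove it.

S(m) = m(3m^4 + m^3 + 4m^2 - 2m + 2)

We claim S(m) = m(3m^4 + m^3 + 4m^2 - 2m + 2) for all m ≥ 1.
When m = 1: S(1) = 8, and the closed form gives 8. They agree.
Inductive step: suppose the statement holds for some r ≥ 1, so S(r) = r(3r^4 + r^3 + 4r^2 - 2r + 2).
Then S(r+1) = S(r) + (15r^4 + 34r^3 + 48r^2 + 27r + 8) = (r(3r^4 + r^3 + 4r^2 - 2r + 2)) + (15r^4 + 34r^3 + 48r^2 + 27r + 8).
Simplifying, S(r+1) = (r + 1)(3r^4 + 13r^3 + 25r^2 + 21r + 8) = (r+1)(3(r+1)^4 + (r+1)^3 + 4(r+1)^2 - 2(r+1) + 2),
which is the closed form with m = r+1.
By induction, the statement is established for all m ≥ 1.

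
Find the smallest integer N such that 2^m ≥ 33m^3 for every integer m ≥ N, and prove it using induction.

N = 18

At m = 17: 131072 < 162129, so the inequality fails and N ≥ 18. We prove 2^m ≥ 33m^3 for all m ≥ 18.
Base case (m = 18): 2^m = 262144 and 33m^3 = 192456, so 262144 ≥ 192456.
Inductive step: suppose the statement holds for some j ≥ 18, so 2^j ≥ 33j^3.
Then 2^(j + 1) = 2·(2^j) ≥ 2·(33j^3).
Also, for j ≥ 18 we have 2·(33j^3) ≥ 33(j+1)^3, since 2 ≥ (1 + 1/j)^3 for all j ≥ 18.
Combining, 2^(j + 1) ≥ 33(j+1)^3.
Hence, by induction on m, the claim holds for every m ≥ 18.
Hence the smallest such N is 18.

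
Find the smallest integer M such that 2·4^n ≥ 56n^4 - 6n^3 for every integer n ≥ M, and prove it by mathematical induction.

At n = 8: 131072 < 226304, so the inequality fails and M ≥ 9. We prove 2·4^n ≥ 56n^4 - 6n^3 for all n ≥ 9.
For the base case n = 9: 2·4^n = 524288 and 56n^4 - 6n^3 = 363042, so 524288 ≥ 363042.
For the inductive step, assume it holds for an arbitrary r ≥ 9, so 2·4^r ≥ 56r^4 - 6r^3.
Then 2·4^(r + 1) = 4·(2·4^r) ≥ 4·(56r^4 - 6r^3).
Also, for r ≥ 9 we have 4·(56r^4 - 6r^3) ≥ 56(r+1)^4 - 6(r+1)^3, since 4·(56r^4 - 6r^3) − (56(r+1)^4 - 6(r+1)^3) = 168r^4 - 242r^3 - 318r^2 - 206r - 50, which is nonnegative for all r ≥ 9.
Combining, 2·4^(r + 1) ≥ 56(r+1)^4 - 6(r+1)^3.
This completes the induction.
Hence the smallest such M is 9.

M = 9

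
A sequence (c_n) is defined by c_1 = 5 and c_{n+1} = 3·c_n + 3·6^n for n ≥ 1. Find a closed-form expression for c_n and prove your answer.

Computing the first terms: c_1 = 5, c_2 = 33, c_3 = 207. This suggests c_n = -3^(n - 1) + 6^n.
For the base case n = 1: the formula gives 5 = 5 = c_1.
Inductive step: suppose the statement holds for some p ≥ 1, so c_p = -3^(p - 1) + 6^p.
Then c_{p+1} = 3·c_p + 3·6^p = 3·(-3^(p - 1) + 6^p) + 3·6^p = -3^p + 6^(p + 1) = -3^((p+1) - 1) + 6^(p+1),
which is the claimed formula at n = p+1.
By the principle of mathematical induction, the result holds for all n ≥ 1.

c_n = -3^(n - 1) + 6^n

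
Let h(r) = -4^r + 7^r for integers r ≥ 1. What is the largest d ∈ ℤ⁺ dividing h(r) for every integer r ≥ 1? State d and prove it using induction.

d = 3

Computing the first values: h(1) = 3 and h(2) = 33; gcd(3, 33) = 3, so d ≤ 3.
We prove 3 | -4^r + 7^r for all r ≥ 1 by induction on r.
Base step (r = 1): h(1) = 3 = 3·(1), so 3 | h(1).
Inductive step: suppose the statement holds for some m ≥ 1, i.e. 3 | h(m). Then
7^{m+1} − 4^{m+1} = 7·7^m − 4·4^m = 7·(7^m − 4^m) + (3)·4^m. The first term is divisible by 3 by the inductive hypothesis, and the second term (3)·4^m is divisible by 3 since 3 | 3. Hence 3 | h(m+1).
Hence, by induction on r, the claim holds for every r ≥ 1.
Therefore the largest such d is 3.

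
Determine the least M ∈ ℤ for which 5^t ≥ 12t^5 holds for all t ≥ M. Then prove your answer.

M = 9

At t = 8: 390625 < 393216, so the inequality fails and M ≥ 9. We prove 5^t ≥ 12t^5 for all t ≥ 9.
For the base case t = 9: 5^t = 1953125 and 12t^5 = 708588, so 1953125 ≥ 708588.
For the inductive step, assume it holds for an arbitrary p ≥ 9, so 5^p ≥ 12p^5.
Then 5^(p + 1) = 5·(5^p) ≥ 5·(12p^5).
Also, for p ≥ 9 we have 5·(12p^5) ≥ 12(p+1)^5, since 5 ≥ (1 + 1/p)^5 for all p ≥ 9.
Combining, 5^(p + 1) ≥ 12(p+1)^5.
By the principle of mathematical induction, the result holds for all t ≥ 9.
Hence the smallest such M is 9.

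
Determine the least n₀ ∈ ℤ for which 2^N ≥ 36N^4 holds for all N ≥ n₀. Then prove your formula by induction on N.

At N = 23: 8388608 < 10074276, so the inequality fails and n₀ ≥ 24. We prove 2^N ≥ 36N^4 for all N ≥ 24.
Base step (N = 24): 2^N = 16777216 and 36N^4 = 11943936, so 16777216 ≥ 11943936.
Suppose the result is true for N = p, so 2^p ≥ 36p^4.
Then 2^(p + 1) = 2·(2^p) ≥ 2·(36p^4).
Also, for p ≥ 24 we have 2·(36p^4) ≥ 36(p+1)^4, since 2 ≥ (1 + 1/p)^4 for all p ≥ 24.
Combining, 2^(p + 1) ≥ 36(p+1)^4.
This completes the induction.
Hence the smallest such n₀ is 24.

n₀ = 24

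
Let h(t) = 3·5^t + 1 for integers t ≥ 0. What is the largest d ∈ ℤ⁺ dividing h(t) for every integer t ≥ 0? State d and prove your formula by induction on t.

Computing the first values: h(0) = 4 and h(1) = 16; gcd(4, 16) = 4, so d ≤ 4.
We prove 4 | 3·5^t + 1 for all t ≥ 0 by induction on t.
When t = 0: h(0) = 4 = 4·(1), so 4 | h(0).
Inductive step: assume the claim holds for t = j, i.e. 4 | h(j). Then
h(j+1) = 3·5^(j+1) + 1 = 5·(3·5^j + 1) - 4 = 5·h(j) - 4. The first term is divisible by 4 by the inductive hypothesis, and -4 is divisible by 4. Hence 4 | h(j+1).
This completes the induction.
Therefore the largest such d is 4.

d = 4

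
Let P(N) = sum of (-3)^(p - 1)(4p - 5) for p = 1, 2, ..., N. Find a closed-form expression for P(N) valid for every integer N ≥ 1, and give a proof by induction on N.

We claim P(N) = (-3)^N(-N + 1) - 1 for all N ≥ 1.
For the base case N = 1: P(1) = -1, and the closed form gives -1. They agree.
For the inductive step, assume it holds for an arbitrary p ≥ 1, so P(p) = (-3)^p(-p + 1) - 1.
Then P(p+1) = P(p) + ((-3)^p(4p - 1)) = ((-3)^p(-p + 1) - 1) + ((-3)^p(4p - 1)).
Simplifying, P(p+1) = 3(-3)^p·p - 1 = (-3)^(p+1)(-(p+1) + 1) - 1,
which is the closed form with N = p+1.
By the principle of mathematical induction, the result holds for all N ≥ 1.

P(N) = (-3)^N(-N + 1) - 1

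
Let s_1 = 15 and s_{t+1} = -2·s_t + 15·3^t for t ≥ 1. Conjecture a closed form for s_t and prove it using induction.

Computing the first terms: s_1 = 15, s_2 = 15, s_3 = 105. This suggests s_t = -3(-2)^t + 3^(t + 1).
When t = 1: the formula gives 15 = 15 = s_1.
For the inductive step, assume it holds for an arbitrary k ≥ 1, so s_k = -3(-2)^k + 3^(k + 1).
Then s_{k+1} = -2·s_k + 15·3^k = -2·(-3(-2)^k + 3^(k + 1)) + 15·3^k = -3(-2)^(k + 1) + 3^(k + 2) = -3(-2)^(k+1) + 3^((k+1) + 1),
which is the claimed formula at t = k+1.
This completes the induction.

s_t = -3(-2)^t + 3^(t + 1)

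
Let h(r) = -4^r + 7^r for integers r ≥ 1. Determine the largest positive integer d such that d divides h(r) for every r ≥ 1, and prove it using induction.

Computing the first values: h(1) = 3 and h(2) = 33; gcd(3, 33) = 3, so d ≤ 3.
We prove 3 | -4^r + 7^r for all r ≥ 1 by induction on r.
When r = 1: h(1) = 3 = 3·(1), so 3 | h(1).
Suppose the result is true for r = j, i.e. 3 | h(j). Then
7^{j+1} − 4^{j+1} = 7·7^j − 4·4^j = 7·(7^j − 4^j) + (3)·4^j. The first term is divisible by 3 by the inductive hypothesis, and the second term (3)·4^j is divisible by 3 since 3 | 3. Hence 3 | h(j+1).
By the principle of mathematical induction, the result holds for all r ≥ 1.
Therefore the largest such d is 3.

d = 3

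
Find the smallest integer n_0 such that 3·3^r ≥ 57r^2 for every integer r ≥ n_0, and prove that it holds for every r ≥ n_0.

At r = 5: 729 < 1425, so the inequality fails and n_0 ≥ 6. We prove 3·3^r ≥ 57r^2 for all r ≥ 6.
Base step (r = 6): 3·3^r = 2187 and 57r^2 = 2052, so 2187 ≥ 2052.
Suppose the result is true for r = m, so 3·3^m ≥ 57m^2.
Then 3·3^(m + 1) = 3·(3·3^m) ≥ 3·(57m^2).
Also, for m ≥ 6 we have 3·(57m^2) ≥ 57(m+1)^2, since 3 ≥ (1 + 1/m)^2 for all m ≥ 6.
Combining, 3·3^(m + 1) ≥ 57(m+1)^2.
By induction, the statement is established for all r ≥ 6.
Hence the smallest such n_0 is 6.

n_0 = 6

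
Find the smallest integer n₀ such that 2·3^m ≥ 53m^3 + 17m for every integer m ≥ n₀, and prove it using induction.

At m = 8: 13122 < 27272, so the inequality fails and n₀ ≥ 9. We prove 2·3^m ≥ 53m^3 + 17m for all m ≥ 9.
For the base case m = 9: 2·3^m = 39366 and 53m^3 + 17m = 38790, so 39366 ≥ 38790.
Inductive step: assume the claim holds for m = k, so 2·3^k ≥ 53k^3 + 17k.
Then 2·3^(k + 1) = 3·(2·3^k) ≥ 3·(53k^3 + 17k).
Also, for k ≥ 9 we have 3·(53k^3 + 17k) ≥ 53(k+1)^3 + 17(k+1), since 3·(53k^3 + 17k) − (53(k+1)^3 + 17(k+1)) = 106k^3 - 159k^2 - 125k - 70, which is nonnegative for all k ≥ 9.
Combining, 2·3^(k + 1) ≥ 53(k+1)^3 + 17(k+1).
By the principle of mathematical induction, the result holds for all m ≥ 9.
Hence the smallest such n₀ is 9.

n₀ = 9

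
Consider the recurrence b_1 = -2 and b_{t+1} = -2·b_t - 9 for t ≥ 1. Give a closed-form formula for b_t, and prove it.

Computing the first terms: b_1 = -2, b_2 = -5, b_3 = 1. This suggests b_t = (-2)^(t - 1) - 3.
For the base case t = 1: the formula gives -2 = -2 = b_1.
Inductive step: assume the claim holds for t = i, so b_i = (-2)^(i - 1) - 3.
Then b_{i+1} = -2·b_i - 9 = -2·((-2)^(i - 1) - 3) - 9 = (-2)^i - 3 = (-2)^((i+1) - 1) - 3,
which is the claimed formula at t = i+1.
This completes the induction.

b_t = (-2)^(t - 1) - 3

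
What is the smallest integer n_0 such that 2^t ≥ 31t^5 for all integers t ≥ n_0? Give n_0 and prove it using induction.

n_0 = 30

At t = 29: 536870912 < 635845619, so the inequality fails and n_0 ≥ 30. We prove 2^t ≥ 31t^5 for all t ≥ 30.
When t = 30: 2^t = 1073741824 and 31t^5 = 753300000, so 1073741824 ≥ 753300000.
For the inductive step, assume it holds for an arbitrary r ≥ 30, so 2^r ≥ 31r^5.
Then 2^(r + 1) = 2·(2^r) ≥ 2·(31r^5).
Also, for r ≥ 30 we have 2·(31r^5) ≥ 31(r+1)^5, since 2 ≥ (1 + 1/r)^5 for all r ≥ 30.
Combining, 2^(r + 1) ≥ 31(r+1)^5.
This completes the induction.
Hence the smallest such n_0 is 30.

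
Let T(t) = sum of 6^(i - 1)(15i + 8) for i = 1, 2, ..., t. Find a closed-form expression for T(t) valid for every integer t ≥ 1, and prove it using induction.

We claim T(t) = 6^t(3t + 1) - 1 for all t ≥ 1.
Base case (t = 1): T(1) = 23, and the closed form gives 23. They agree.
For the inductive step, assume it holds for an arbitrary i ≥ 1, so T(i) = 6^i(3i + 1) - 1.
Then T(i+1) = T(i) + (6^i(15i + 23)) = (6^i(3i + 1) - 1) + (6^i(15i + 23)).
Simplifying, T(i+1) = 18·6^i·i + 24·6^i - 1 = 6^(i+1)(3(i+1) + 1) - 1,
which is the closed form with t = i+1.
By induction, the statement is established for all t ≥ 1.

T(t) = 6^t(3t + 1) - 1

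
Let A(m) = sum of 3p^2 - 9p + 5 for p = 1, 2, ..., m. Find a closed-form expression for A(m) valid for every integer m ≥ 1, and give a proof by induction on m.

A(m) = m(m^2 - 3m + 1)

We claim A(m) = m(m^2 - 3m + 1) for all m ≥ 1.
Base step (m = 1): A(1) = -1, and the closed form gives -1. They agree.
Inductive step: suppose the statement holds for some p ≥ 1, so A(p) = p(p^2 - 3p + 1).
Then A(p+1) = A(p) + (3p^2 - 3p - 1) = (p(p^2 - 3p + 1)) + (3p^2 - 3p - 1).
Simplifying, A(p+1) = (p + 1)(p^2 - p - 1) = (p+1)((p+1)^2 - 3(p+1) + 1),
which is the closed form with m = p+1.
This completes the induction.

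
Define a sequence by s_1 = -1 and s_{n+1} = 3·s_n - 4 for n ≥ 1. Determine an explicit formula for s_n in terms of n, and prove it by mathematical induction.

Computing the first terms: s_1 = -1, s_2 = -7, s_3 = -25. This suggests s_n = -3^n + 2.
For the base case n = 1: the formula gives -1 = -1 = s_1.
For the inductive step, assume it holds for an arbitrary p ≥ 1, so s_p = -3^p + 2.
Then s_{p+1} = 3·s_p - 4 = 3·(-3^p + 2) - 4 = -3^(p + 1) + 2,
which is the claimed formula at n = p+1.
This completes the induction.

s_n = -3^n + 2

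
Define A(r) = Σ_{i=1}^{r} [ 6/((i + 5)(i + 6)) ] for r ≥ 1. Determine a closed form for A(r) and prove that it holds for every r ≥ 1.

A(r) = r/(r + 6)

We claim A(r) = r/(r + 6) for all r ≥ 1.
When r = 1: A(1) = 1/7, and the closed form gives 1/7. They agree.
Inductive step: assume the claim holds for r = i, so A(i) = i/(i + 6).
Then A(i+1) = A(i) + (6/((i + 6)(i + 7))) = (i/(i + 6)) + (6/((i + 6)(i + 7))).
Simplifying, A(i+1) = (i + 1)/(i + 7) = (i+1)/((i+1) + 6),
which is the closed form with r = i+1.
By induction, the statement is established for all r ≥ 1.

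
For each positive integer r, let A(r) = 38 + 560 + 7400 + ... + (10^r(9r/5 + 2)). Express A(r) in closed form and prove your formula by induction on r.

We claim A(r) = 2·10^r(r + 1) - 2 for all r ≥ 1.
For the base case r = 1: A(1) = 38, and the closed form gives 38. They agree.
Inductive step: assume the claim holds for r = i, so A(i) = 2·10^i(i + 1) - 2.
Then A(i+1) = A(i) + (10^i(18i + 38)) = (2·10^i(i + 1) - 2) + (10^i(18i + 38)).
Simplifying, A(i+1) = 20·10^i·i + 40·10^i - 2 = 2·10^(i+1)((i+1) + 1) - 2,
which is the closed form with r = i+1.
By induction, the statement is established for all r ≥ 1.

A(r) = 2·10^r(r + 1) - 2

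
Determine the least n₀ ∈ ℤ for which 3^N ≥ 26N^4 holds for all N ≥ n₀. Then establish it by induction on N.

At N = 12: 531441 < 539136, so the inequality fails and n₀ ≥ 13. We prove 3^N ≥ 26N^4 for all N ≥ 13.
Base step (N = 13): 3^N = 1594323 and 26N^4 = 742586, so 1594323 ≥ 742586.
Inductive step: assume the claim holds for N = k, so 3^k ≥ 26k^4.
Then 3^(k + 1) = 3·(3^k) ≥ 3·(26k^4).
Also, for k ≥ 13 we have 3·(26k^4) ≥ 26(k+1)^4, since 3 ≥ (1 + 1/k)^4 for all k ≥ 13.
Combining, 3^(k + 1) ≥ 26(k+1)^4.
Hence, by induction on N, the claim holds for every N ≥ 13.
Hence the smallest such n₀ is 13.

n₀ = 13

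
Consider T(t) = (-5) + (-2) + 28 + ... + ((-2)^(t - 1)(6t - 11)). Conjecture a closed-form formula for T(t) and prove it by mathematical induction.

We claim T(t) = (-2)^t(-2t + 3) - 3 for all t ≥ 1.
Base case (t = 1): T(1) = -5, and the closed form gives -5. They agree.
Suppose the result is true for t = k, so T(k) = (-2)^k(-2k + 3) - 3.
Then T(k+1) = T(k) + ((-2)^k(6k - 5)) = ((-2)^k(-2k + 3) - 3) + ((-2)^k(6k - 5)).
Simplifying, T(k+1) = (-2)^(k + 1) + (-2)^(k + 2)k - 3 = (-2)^(k+1)(-2(k+1) + 3) - 3,
which is the closed form with t = k+1.
This completes the induction.

T(t) = (-2)^t(-2t + 3) - 3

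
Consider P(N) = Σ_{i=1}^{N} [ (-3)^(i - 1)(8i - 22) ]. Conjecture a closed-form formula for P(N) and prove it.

P(N) = (-3)^N(-2N + 5) - 5

We claim P(N) = (-3)^N(-2N + 5) - 5 for all N ≥ 1.
Base step (N = 1): P(1) = -14, and the closed form gives -14. They agree.
Inductive step: suppose the statement holds for some i ≥ 1, so P(i) = (-3)^i(-2i + 5) - 5.
Then P(i+1) = P(i) + ((-3)^i(8i - 14)) = ((-3)^i(-2i + 5) - 5) + ((-3)^i(8i - 14)).
Simplifying, P(i+1) = 6(-3)^i·i - 9(-3)^i - 5 = (-3)^(i+1)(-2(i+1) + 5) - 5,
which is the closed form with N = i+1.
This completes the induction.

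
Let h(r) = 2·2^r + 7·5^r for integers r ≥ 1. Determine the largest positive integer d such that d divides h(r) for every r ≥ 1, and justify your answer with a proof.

Computing the first values: h(1) = 39 and h(2) = 183; gcd(39, 183) = 3, so d ≤ 3.
We prove 3 | 2·2^r + 7·5^r for all r ≥ 1 by induction on r.
When r = 1: h(1) = 39 = 3·(13), so 3 | h(1).
For the inductive step, assume it holds for an arbitrary p ≥ 1, i.e. 3 | h(p). Then
h(p+1) − 5·h(p) = (2·2^(p+1) + 7·5^(p+1)) − 5·(2·2^p + 7·5^p) = (2)·2^p·(2 − 5) = (-6)·2^p. Since 3 | h(p) by the inductive hypothesis, 3 | 5·h(p); and 3 | -6 since -6 = 3·-2. Therefore 3 | h(p+1).
By induction, the statement is established for all r ≥ 1.
Therefore the largest such d is 3.

d = 3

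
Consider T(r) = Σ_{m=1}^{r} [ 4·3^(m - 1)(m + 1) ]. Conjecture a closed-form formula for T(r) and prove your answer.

We claim T(r) = 3^r(2r + 1) - 1 for all r ≥ 1.
For the base case r = 1: T(1) = 8, and the closed form gives 8. They agree.
For the inductive step, assume it holds for an arbitrary m ≥ 1, so T(m) = 3^m(2m + 1) - 1.
Then T(m+1) = T(m) + (4·3^m(m + 2)) = (3^m(2m + 1) - 1) + (4·3^m(m + 2)).
Simplifying, T(m+1) = 6·3^m·m + 9·3^m - 1 = 3^(m+1)(2(m+1) + 1) - 1,
which is the closed form with r = m+1.
Hence, by induction on r, the claim holds for every r ≥ 1.

T(r) = 3^r(2r + 1) - 1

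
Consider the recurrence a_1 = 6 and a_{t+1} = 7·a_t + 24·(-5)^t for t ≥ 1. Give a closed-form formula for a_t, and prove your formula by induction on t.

Computing the first terms: a_1 = 6, a_2 = -78, a_3 = 54. This suggests a_t = -2(-5)^t - 4·7^(t - 1).
When t = 1: the formula gives 6 = 6 = a_1.
Inductive step: assume the claim holds for t = m, so a_m = -2(-5)^m - 4·7^(m - 1).
Then a_{m+1} = 7·a_m + 24·(-5)^m = 7·(-2(-5)^m - 4·7^(m - 1)) + 24·(-5)^m = -2(-5)^(m + 1) - 4·7^m = -2(-5)^(m+1) - 4·7^((m+1) - 1),
which is the claimed formula at t = m+1.
Hence, by induction on t, the claim holds for every t ≥ 1.

a_t = -2(-5)^t - 4·7^(t - 1)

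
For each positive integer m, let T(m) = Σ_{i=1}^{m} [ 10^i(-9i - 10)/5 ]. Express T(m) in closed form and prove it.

We claim T(m) = -2·10^m(m + 1) + 2 for all m ≥ 1.
For the base case m = 1: T(1) = -38, and the closed form gives -38. They agree.
Suppose the result is true for m = i, so T(i) = -2·10^i(i + 1) + 2.
Then T(i+1) = T(i) + (10^i(-18i - 38)) = (-2·10^i(i + 1) + 2) + (10^i(-18i - 38)).
Simplifying, T(i+1) = -20·10^i·i - 40·10^i + 2 = -2·10^(i+1)((i+1) + 1) + 2,
which is the closed form with m = i+1.
By the principle of mathematical induction, the result holds for all m ≥ 1.

T(m) = -2·10^m(m + 1) + 2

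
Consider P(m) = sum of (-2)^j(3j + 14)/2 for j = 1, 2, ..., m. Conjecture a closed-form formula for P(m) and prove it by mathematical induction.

P(m) = (-2)^m(m + 5) - 5

We claim P(m) = (-2)^m(m + 5) - 5 for all m ≥ 1.
For the base case m = 1: P(1) = -17, and the closed form gives -17. They agree.
For the inductive step, assume it holds for an arbitrary j ≥ 1, so P(j) = (-2)^j(j + 5) - 5.
Then P(j+1) = P(j) + ((-2)^j(-3j - 17)) = ((-2)^j(j + 5) - 5) + ((-2)^j(-3j - 17)).
Simplifying, P(j+1) = -2(-2)^j·j - 12(-2)^j - 5 = (-2)^(j+1)((j+1) + 5) - 5,
which is the closed form with m = j+1.
By the principle of mathematical induction, the result holds for all m ≥ 1.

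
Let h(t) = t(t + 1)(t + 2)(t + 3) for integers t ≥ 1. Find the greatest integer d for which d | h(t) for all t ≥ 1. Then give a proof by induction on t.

d = 24

Computing the first values: h(1) = 24 and h(2) = 120; gcd(24, 120) = 24, so d ≤ 24.
We prove 24 | t(t + 1)(t + 2)(t + 3) for all t ≥ 1 by induction on t.
When t = 1: h(1) = 24 = 24·(1), so 24 | h(1).
Inductive step: assume the claim holds for t = j, i.e. 24 | h(j). Then
h(j+1) − h(j) = (j+1)·(j+2)·(j+3)·(j+4) − j·(j+1)·(j+2)·(j+3) = (j+1)·(j+2)·(j+3)·[(j+4) − j] = 4·(j+1)·(j+2)·(j+3). The product of 3 consecutive integers is divisible by (3)! = 6, so h(j+1) − h(j) is divisible by 4·6 = 24. By the inductive hypothesis 24 | h(j), hence 24 | h(j+1).
By induction, the statement is established for all t ≥ 1.
Therefore the largest such d is 24.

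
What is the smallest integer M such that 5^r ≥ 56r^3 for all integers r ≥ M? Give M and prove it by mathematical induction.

At r = 5: 3125 < 7000, so the inequality fails and M ≥ 6. We prove 5^r ≥ 56r^3 for all r ≥ 6.
When r = 6: 5^r = 15625 and 56r^3 = 12096, so 15625 ≥ 12096.
For the inductive step, assume it holds for an arbitrary m ≥ 6, so 5^m ≥ 56m^3.
Then 5^(m + 1) = 5·(5^m) ≥ 5·(56m^3).
Also, for m ≥ 6 we have 5·(56m^3) ≥ 56(m+1)^3, since 5 ≥ (1 + 1/m)^3 for all m ≥ 6.
Combining, 5^(m + 1) ≥ 56(m+1)^3.
This completes the induction.
Hence the smallest such M is 6.

M = 6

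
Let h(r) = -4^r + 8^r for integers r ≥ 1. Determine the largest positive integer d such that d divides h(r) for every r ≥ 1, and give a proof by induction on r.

Computing the first values: h(1) = 4 and h(2) = 48; gcd(4, 48) = 4, so d ≤ 4.
We prove 4 | -4^r + 8^r for all r ≥ 1 by induction on r.
For the base case r = 1: h(1) = 4 = 4·(1), so 4 | h(1).
For the inductive step, assume it holds for an arbitrary k ≥ 1, i.e. 4 | h(k). Then
8^{k+1} − 4^{k+1} = 8·8^k − 4·4^k = 8·(8^k − 4^k) + (4)·4^k. The first term is divisible by 4 by the inductive hypothesis, and the second term (4)·4^k is divisible by 4 since 4 | 4. Hence 4 | h(k+1).
By the principle of mathematical induction, the result holds for all r ≥ 1.
Therefore the largest such d is 4.

d = 4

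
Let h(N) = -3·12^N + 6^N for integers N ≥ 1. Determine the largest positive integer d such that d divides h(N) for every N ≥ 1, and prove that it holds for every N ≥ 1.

d = 6

Computing the first values: h(1) = -30 and h(2) = -396; gcd(-30, -396) = 6, so d ≤ 6.
We prove 6 | -3·12^N + 6^N for all N ≥ 1 by induction on N.
For the base case N = 1: h(1) = -30 = 6·(-5), so 6 | h(1).
Suppose the result is true for N = m, i.e. 6 | h(m). Then
h(m+1) − 12·h(m) = (-3·12^(m+1) + 6^(m+1)) − 12·(-3·12^m + 6^m) = (1)·6^m·(6 − 12) = (-6)·6^m. Since 6 | h(m) by the inductive hypothesis, 6 | 12·h(m); and 6 | -6 since -6 = 6·-1. Therefore 6 | h(m+1).
By the principle of mathematical induction, the result holds for all N ≥ 1.
Therefore the largest such d is 6.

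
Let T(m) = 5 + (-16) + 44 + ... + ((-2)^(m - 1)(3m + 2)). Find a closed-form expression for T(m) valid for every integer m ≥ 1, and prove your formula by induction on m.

We claim T(m) = -(-2)^m(m + 1) + 1 for all m ≥ 1.
Base step (m = 1): T(1) = 5, and the closed form gives 5. They agree.
Inductive step: assume the claim holds for m = k, so T(k) = -(-2)^k(k + 1) + 1.
Then T(k+1) = T(k) + ((-2)^k(3k + 5)) = (-(-2)^k(k + 1) + 1) + ((-2)^k(3k + 5)).
Simplifying, T(k+1) = -(-2)^(k + 1)k + (-2)^(k + 2) + 1 = -(-2)^(k+1)((k+1) + 1) + 1,
which is the closed form with m = k+1.
Hence, by induction on m, the claim holds for every m ≥ 1.

T(m) = -(-2)^m(m + 1) + 1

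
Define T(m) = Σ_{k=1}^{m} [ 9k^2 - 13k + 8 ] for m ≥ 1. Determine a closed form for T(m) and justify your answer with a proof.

We claim T(m) = m(3m^2 - 2m + 3) for all m ≥ 1.
Base step (m = 1): T(1) = 4, and the closed form gives 4. They agree.
Inductive step: suppose the statement holds for some k ≥ 1, so T(k) = k(3k^2 - 2k + 3).
Then T(k+1) = T(k) + (9k^2 + 5k + 4) = (k(3k^2 - 2k + 3)) + (9k^2 + 5k + 4).
Simplifying, T(k+1) = (k + 1)(3k^2 + 4k + 4) = (k+1)(3(k+1)^2 - 2(k+1) + 3),
which is the closed form with m = k+1.
By induction, the statement is established for all m ≥ 1.

T(m) = m(3m^2 - 2m + 3)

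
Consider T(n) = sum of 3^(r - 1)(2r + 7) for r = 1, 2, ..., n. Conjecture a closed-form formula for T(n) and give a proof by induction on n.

We claim T(n) = 3^n(n + 3) - 3 for all n ≥ 1.
Base step (n = 1): T(1) = 9, and the closed form gives 9. They agree.
Suppose the result is true for n = r, so T(r) = 3^r(r + 3) - 3.
Then T(r+1) = T(r) + (3^r(2r + 9)) = (3^r(r + 3) - 3) + (3^r(2r + 9)).
Simplifying, T(r+1) = 3·3^r·r + 12·3^r - 3 = 3^(r+1)((r+1) + 3) - 3,
which is the closed form with n = r+1.
This completes the induction.

T(n) = 3^n(n + 3) - 3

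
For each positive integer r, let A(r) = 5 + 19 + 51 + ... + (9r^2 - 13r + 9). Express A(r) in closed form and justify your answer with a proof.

We claim A(r) = r(3r^2 - 2r + 4) for all r ≥ 1.
For the base case r = 1: A(1) = 5, and the closed form gives 5. They agree.
Suppose the result is true for r = k, so A(k) = k(3k^2 - 2k + 4).
Then A(k+1) = A(k) + (9k^2 + 5k + 5) = (k(3k^2 - 2k + 4)) + (9k^2 + 5k + 5).
Simplifying, A(k+1) = (k + 1)(3k^2 + 4k + 5) = (k+1)(3(k+1)^2 - 2(k+1) + 4),
which is the closed form with r = k+1.
This completes the induction.

A(r) = r(3r^2 - 2r + 4)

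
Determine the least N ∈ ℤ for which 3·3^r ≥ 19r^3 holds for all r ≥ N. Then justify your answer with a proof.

N = 7

At r = 6: 2187 < 4104, so the inequality fails and N ≥ 7. We prove 3·3^r ≥ 19r^3 for all r ≥ 7.
Base step (r = 7): 3·3^r = 6561 and 19r^3 = 6517, so 6561 ≥ 6517.
Inductive step: suppose the statement holds for some j ≥ 7, so 3·3^j ≥ 19j^3.
Then 3·3^(j + 1) = 3·(3·3^j) ≥ 3·(19j^3).
Also, for j ≥ 7 we have 3·(19j^3) ≥ 19(j+1)^3, since 3 ≥ (1 + 1/j)^3 for all j ≥ 7.
Combining, 3·3^(j + 1) ≥ 19(j+1)^3.
By the principle of mathematical induction, the result holds for all r ≥ 7.
Hence the smallest such N is 7.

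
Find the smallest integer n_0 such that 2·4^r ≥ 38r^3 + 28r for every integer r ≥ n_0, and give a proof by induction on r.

At r = 6: 8192 < 8376, so the inequality fails and n_0 ≥ 7. We prove 2·4^r ≥ 38r^3 + 28r for all r ≥ 7.
When r = 7: 2·4^r = 32768 and 38r^3 + 28r = 13230, so 32768 ≥ 13230.
Inductive step: assume the claim holds for r = j, so 2·4^j ≥ 38j^3 + 28j.
Then 2·4^(j + 1) = 4·(2·4^j) ≥ 4·(38j^3 + 28j).
Also, for j ≥ 7 we have 4·(38j^3 + 28j) ≥ 38(j+1)^3 + 28(j+1), since 4·(38j^3 + 28j) − (38(j+1)^3 + 28(j+1)) = 114j^3 - 114j^2 - 30j - 66, which is nonnegative for all j ≥ 7.
Combining, 2·4^(j + 1) ≥ 38(j+1)^3 + 28(j+1).
This completes the induction.
Hence the smallest such n_0 is 7.

n_0 = 7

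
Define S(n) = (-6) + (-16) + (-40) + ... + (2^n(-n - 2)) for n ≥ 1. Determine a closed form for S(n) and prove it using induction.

We claim S(n) = -2·2^n(n + 1) + 2 for all n ≥ 1.
For the base case n = 1: S(1) = -6, and the closed form gives -6. They agree.
Suppose the result is true for n = k, so S(k) = -2·2^k(k + 1) + 2.
Then S(k+1) = S(k) + (2^(k + 1)(-k - 3)) = (-2·2^k(k + 1) + 2) + (2^(k + 1)(-k - 3)).
Simplifying, S(k+1) = -4·2^k·k - 8·2^k + 2 = -2·2^(k+1)((k+1) + 1) + 2,
which is the closed form with n = k+1.
This completes the induction.

S(n) = -2·2^n(n + 1) + 2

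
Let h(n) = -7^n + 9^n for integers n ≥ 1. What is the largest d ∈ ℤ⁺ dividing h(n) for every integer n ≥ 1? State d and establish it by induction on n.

d = 2

Computing the first values: h(1) = 2 and h(2) = 32; gcd(2, 32) = 2, so d ≤ 2.
We prove 2 | -7^n + 9^n for all n ≥ 1 by induction on n.
Base step (n = 1): h(1) = 2 = 2·(1), so 2 | h(1).
For the inductive step, assume it holds for an arbitrary p ≥ 1, i.e. 2 | h(p). Then
9^{p+1} − 7^{p+1} = 9·9^p − 7·7^p = 9·(9^p − 7^p) + (2)·7^p. The first term is divisible by 2 by the inductive hypothesis, and the second term (2)·7^p is divisible by 2 since 2 | 2. Hence 2 | h(p+1).
Hence, by induction on n, the claim holds for every n ≥ 1.
Therefore the largest such d is 2.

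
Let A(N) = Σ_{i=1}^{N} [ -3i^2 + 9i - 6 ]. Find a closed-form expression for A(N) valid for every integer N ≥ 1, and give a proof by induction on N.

A(N) = -N(N - 2)(N - 1)

We claim A(N) = -N(N - 2)(N - 1) for all N ≥ 1.
For the base case N = 1: A(1) = 0, and the closed form gives 0. They agree.
For the inductive step, assume it holds for an arbitrary i ≥ 1, so A(i) = i(-i^2 + 3i - 2).
Then A(i+1) = A(i) + (3i(-i + 1)) = (i(-i^2 + 3i - 2)) + (3i(-i + 1)).
Simplifying, A(i+1) = -i(i - 1)(i + 1) = -(i+1)((i+1) - 2)((i+1) - 1),
which is the closed form with N = i+1.
This completes the induction.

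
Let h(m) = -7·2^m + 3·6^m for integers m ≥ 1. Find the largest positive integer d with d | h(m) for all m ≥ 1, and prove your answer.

Computing the first values: h(1) = 4 and h(2) = 80; gcd(4, 80) = 4, so d ≤ 4.
We prove 4 | -7·2^m + 3·6^m for all m ≥ 1 by induction on m.
For the base case m = 1: h(1) = 4 = 4·(1), so 4 | h(1).
Inductive step: suppose the statement holds for some r ≥ 1, i.e. 4 | h(r). Then
h(r+1) − 6·h(r) = (-7·2^(r+1) + 3·6^(r+1)) − 6·(-7·2^r + 3·6^r) = (-7)·2^r·(2 − 6) = (28)·2^r. Since 4 | h(r) by the inductive hypothesis, 4 | 6·h(r); and 4 | 28 since 28 = 4·7. Therefore 4 | h(r+1).
Hence, by induction on m, the claim holds for every m ≥ 1.
Therefore the largest such d is 4.

d = 4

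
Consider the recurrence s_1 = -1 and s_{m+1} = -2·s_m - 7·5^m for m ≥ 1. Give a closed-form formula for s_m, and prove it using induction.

s_m = (-2)^(m + 1) - 5^m

Computing the first terms: s_1 = -1, s_2 = -33, s_3 = -109. This suggests s_m = (-2)^(m + 1) - 5^m.
Base case (m = 1): the formula gives -1 = -1 = s_1.
Inductive step: assume the claim holds for m = i, so s_i = (-2)^(i + 1) - 5^i.
Then s_{i+1} = -2·s_i - 7·5^i = -2·((-2)^(i + 1) - 5^i) - 7·5^i = (-2)^(i + 2) - 5^(i + 1) = (-2)^((i+1) + 1) - 5^(i+1),
which is the claimed formula at m = i+1.
This completes the induction.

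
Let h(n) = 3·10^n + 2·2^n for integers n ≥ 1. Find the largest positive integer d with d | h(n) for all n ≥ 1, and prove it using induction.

Computing the first values: h(1) = 34 and h(2) = 308; gcd(34, 308) = 2, so d ≤ 2.
We prove 2 | 3·10^n + 2·2^n for all n ≥ 1 by induction on n.
Base step (n = 1): h(1) = 34 = 2·(17), so 2 | h(1).
Suppose the result is true for n = k, i.e. 2 | h(k). Then
h(k+1) − 10·h(k) = (3·10^(k+1) + 2·2^(k+1)) − 10·(3·10^k + 2·2^k) = (2)·2^k·(2 − 10) = (-16)·2^k. Since 2 | h(k) by the inductive hypothesis, 2 | 10·h(k); and 2 | -16 since -16 = 2·-8. Therefore 2 | h(k+1).
By the principle of mathematical induction, the result holds for all n ≥ 1.
Therefore the largest such d is 2.

d = 2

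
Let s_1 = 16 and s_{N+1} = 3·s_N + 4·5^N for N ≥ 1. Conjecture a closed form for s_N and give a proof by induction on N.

Computing the first terms: s_1 = 16, s_2 = 68, s_3 = 304. This suggests s_N = 2·3^N + 2·5^N.
When N = 1: the formula gives 16 = 16 = s_1.
Inductive step: suppose the statement holds for some k ≥ 1, so s_k = 2·3^k + 2·5^k.
Then s_{k+1} = 3·s_k + 4·5^k = 3·(2·3^k + 2·5^k) + 4·5^k = 2·3^(k + 1) + 2·5^(k + 1),
which is the claimed formula at N = k+1.
By induction, the statement is established for all N ≥ 1.

s_N = 2·3^N + 2·5^N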